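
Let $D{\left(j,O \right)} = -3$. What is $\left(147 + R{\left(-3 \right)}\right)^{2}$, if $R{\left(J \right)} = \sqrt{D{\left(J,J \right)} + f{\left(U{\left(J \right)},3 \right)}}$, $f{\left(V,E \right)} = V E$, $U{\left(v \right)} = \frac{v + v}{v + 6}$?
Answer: $21600 + 882 i \approx 21600.0 + 882.0 i$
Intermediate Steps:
$U{\left(v \right)} = \frac{2 v}{6 + v}$
$f{\left(V,E \right)} = E V$
$R{\left(J \right)} = \sqrt{-3 + \frac{6 J}{6 + J}}$ ($R{\left(J \right)} = \sqrt{-3 + 3 \frac{2 J}{6 + J}} = \sqrt{-3 + \frac{6 J}{6 + J}}$)
$\left(147 + R{\left(-3 \right)}\right)^{2} = \left(147 + \sqrt{3} \sqrt{\frac{-6 - 3}{6 - 3}}\right)^{2} = \left(147 + \sqrt{3} \sqrt{\frac{1}{3} \left(-9\right)}\right)^{2} = \left(147 + \sqrt{3} \sqrt{-3}\right)^{2} = \left(147 + \sqrt{3} i \sqrt{3}\right)^{2} = \left(147 + 3 i\right)^{2}$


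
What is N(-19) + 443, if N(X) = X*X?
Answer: 804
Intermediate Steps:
N(X) = X²
N(-19) + 443 = (-19)² + 443 = 361 + 443 = 804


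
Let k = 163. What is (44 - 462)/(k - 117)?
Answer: -209/23 ≈ -9.0870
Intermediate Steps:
(44 - 462)/(k - 117) = (44 - 462)/(163 - 117) = -418/46 = -418*1/46 = -209/23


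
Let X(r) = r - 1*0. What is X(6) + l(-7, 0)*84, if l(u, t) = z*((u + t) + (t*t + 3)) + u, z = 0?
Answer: -582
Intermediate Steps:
l(u, t) = u (l(u, t) = 0*((u + t) + (t*t + 3)) + u = 0*((t + u) + (t² + 3)) + u = 0*((t + u) + (3 + t²)) + u = 0*(3 + t + u + t²) + u = 0 + u = u)
X(r) = r (X(r) = r + 0 = r)
X(6) + l(-7, 0)*84 = 6 - 7*84 = 6 - 588 = -582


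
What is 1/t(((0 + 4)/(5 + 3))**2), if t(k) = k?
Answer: 4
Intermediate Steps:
1/t(((0 + 4)/(5 + 3))**2) = 1/(((0 + 4)/(5 + 3))**2) = 1/((4/8)**2) = 1/((4*(1/8))**2) = 1/((1/2)**2) = 1/(1/4) = 4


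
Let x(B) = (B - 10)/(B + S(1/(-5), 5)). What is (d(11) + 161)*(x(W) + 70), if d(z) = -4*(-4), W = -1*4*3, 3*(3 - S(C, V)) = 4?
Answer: 395772/31 ≈ 12767.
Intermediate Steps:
S(C, V) = 5/3 (S(C, V) = 3 - ⅓*4 = 3 - 4/3 = 5/3)
W = -12 (W = -4*3 = -12)
x(B) = (-10 + B)/(5/3 + B) (x(B) = (B - 10)/(B + 5/3) = (-10 + B)/(5/3 + B))
d(z) = 16
(d(11) + 161)*(x(W) + 70) = (16 + 161)*(3*(-10 - 12)/(5 + 3*(-12)) + 70) = 177*(3*(-22)/(5 - 36) + 70) = 177*(3*(-22)/(-31) + 70) = 177*(3*(-1/31)*(-22) + 70) = 177*(66/31 + 70) = 177*(2236/31) = 395772/31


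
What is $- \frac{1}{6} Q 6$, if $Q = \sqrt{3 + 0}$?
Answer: $- \sqrt{3} \approx -1.732$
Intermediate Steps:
$Q = \sqrt{3} \approx 1.732$
$- \frac{1}{6} Q 6 = - \frac{1}{6} \sqrt{3} \cdot 6 = \left(-1\right) \frac{1}{6} \sqrt{3} \cdot 6 = - \frac{\sqrt{3}}{6} \cdot 6 = - \sqrt{3}$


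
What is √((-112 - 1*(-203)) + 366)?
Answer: √457 ≈ 21.378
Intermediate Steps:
√((-112 - 1*(-203)) + 366) = √((-112 + 203) + 366) = √(91 + 366) = √457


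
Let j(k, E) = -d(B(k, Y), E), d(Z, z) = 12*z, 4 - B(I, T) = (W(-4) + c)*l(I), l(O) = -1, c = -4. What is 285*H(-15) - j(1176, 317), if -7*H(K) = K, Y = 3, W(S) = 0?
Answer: 30903/7 ≈ 4414.7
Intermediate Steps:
H(K) = -K/7
B(I, T) = 0 (B(I, T) = 4 - (0 - 4)*(-1) = 4 - (-4)*(-1) = 4 - 1*4 = 4 - 4 = 0)
j(k, E) = -12*E
285*H(-15) - j(1176, 317) = 285*(-1/7*(-15)) - (-12)*317 = 285*(15/7) - 1*(-3804) = 4275/7 + 3804 = 30903/7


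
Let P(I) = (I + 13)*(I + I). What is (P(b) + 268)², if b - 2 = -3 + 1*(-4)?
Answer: 35344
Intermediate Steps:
b = -5 (b = 2 + (-3 + 1*(-4)) = 2 + (-3 - 4) = 2 - 7 = -5)
P(I) = 2*I*(13 + I) (P(I) = (13 + I)*(2*I) = 2*I*(13 + I))
(P(b) + 268)² = (2*(-5)*(13 - 5) + 268)² = (2*(-5)*8 + 268)² = (-80 + 268)² = 188² = 35344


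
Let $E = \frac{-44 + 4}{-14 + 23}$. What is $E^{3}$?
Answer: $- \frac{64000}{729} \approx -87.792$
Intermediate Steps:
$E = - \frac{40}{9} \approx -4.4444$
$E^{3} = \left(- \frac{40}{9}\right)^{3} = - \frac{64000}{729}$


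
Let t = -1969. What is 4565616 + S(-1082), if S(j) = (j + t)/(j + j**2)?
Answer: 5340136226421/1169642 ≈ 4.5656e+6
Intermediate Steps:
S(j) = (-1969 + j)/(j + j**2) (S(j) = (j - 1969)/(j + j**2) = (-1969 + j)/(j + j**2))
4565616 + S(-1082) = 4565616 + (-1969 - 1082)/((-1082)*(1 - 1082)) = 4565616 - 1/1082*(-3051)/(-1081) = 4565616 - 1/1082*(-1/1081)*(-3051) = 4565616 - 3051/1169642 = 5340136226421/1169642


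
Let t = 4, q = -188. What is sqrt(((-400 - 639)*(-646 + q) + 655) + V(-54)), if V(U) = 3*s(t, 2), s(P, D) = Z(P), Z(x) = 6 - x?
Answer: sqrt(867187) ≈ 931.23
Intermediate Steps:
s(P, D) = 6 - P
V(U) = 6 (V(U) = 3*(6 - 1*4) = 3*(6 - 4) = 3*2 = 6)
sqrt(((-400 - 639)*(-646 + q) + 655) + V(-54)) = sqrt(((-400 - 639)*(-646 - 188) + 655) + 6) = sqrt((-1039*(-834) + 655) + 6) = sqrt((866526 + 655) + 6) = sqrt(867181 + 6) = sqrt(867187)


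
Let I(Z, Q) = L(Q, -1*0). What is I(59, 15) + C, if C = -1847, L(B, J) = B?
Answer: -1832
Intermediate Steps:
I(Z, Q) = Q
I(59, 15) + C = 15 - 1847 = -1832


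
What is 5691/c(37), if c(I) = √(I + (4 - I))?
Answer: 5691/2 ≈ 2845.5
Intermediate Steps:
c(I) = 2 (c(I) = √4 = 2)
5691/c(37) = 5691/2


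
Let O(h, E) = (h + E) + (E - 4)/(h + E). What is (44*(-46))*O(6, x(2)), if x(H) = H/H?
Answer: -93104/7 ≈ -13301.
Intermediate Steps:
x(H) = 1
O(h, E) = E + h + (-4 + E)/(E + h) (O(h, E) = (E + h) + (-4 + E)/(E + h) = E + h + (-4 + E)/(E + h))
(44*(-46))*O(6, x(2)) = (44*(-46))*((-4 + 1 + 1² + 6² + 2*1*6)/(1 + 6)) = -2024*(-4 + 1 + 1 + 36 + 12)/7 = -2024*46/7 = -93104/7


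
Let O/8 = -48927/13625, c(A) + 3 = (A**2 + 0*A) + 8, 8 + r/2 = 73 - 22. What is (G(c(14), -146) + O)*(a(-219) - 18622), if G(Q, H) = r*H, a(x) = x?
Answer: 3230608164356/13625 ≈ 2.3711e+8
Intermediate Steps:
r = 86 (r = -16 + 2*(73 - 22) = -16 + 2*51 = -16 + 102 = 86)
c(A) = 5 + A**2 (c(A) = -3 + ((A**2 + 0*A) + 8) = -3 + ((A**2 + 0) + 8) = -3 + (A**2 + 8) = -3 + (8 + A**2) = 5 + A**2)
O = -391416/13625 (O = 8*(-48927/13625) = -391416/13625 ≈ -28.728)
G(Q, H) = 86*H
(G(c(14), -146) + O)*(a(-219) - 18622) = (86*(-146) - 391416/13625)*(-219 - 18622) = (-12556 - 391416/13625)*(-18841) = -171466916/13625*(-18841) = 3230608164356/13625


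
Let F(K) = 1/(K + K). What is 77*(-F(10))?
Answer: -77/20 ≈ -3.8500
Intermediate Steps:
F(K) = 1/(2*K)
77*(-F(10)) = 77*(-1/(2*10)) = 77*(-1*1/20) = 77*(-1/20) = -77/20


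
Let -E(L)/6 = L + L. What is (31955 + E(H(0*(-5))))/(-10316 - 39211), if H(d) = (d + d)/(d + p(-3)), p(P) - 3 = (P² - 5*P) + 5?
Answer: -31955/49527 ≈ -0.64520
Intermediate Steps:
p(P) = 8 + P² - 5*P (p(P) = 3 + ((P² - 5*P) + 5) = 3 + (5 + P² - 5*P) = 8 + P² - 5*P)
H(d) = 2*d/(32 + d) (H(d) = (d + d)/(d + (8 + (-3)² - 5*(-3))) = (2*d)/(d + (8 + 9 + 15)) = (2*d)/(d + 32) = (2*d)/(32 + d) = 2*d/(32 + d))
E(L) = -12*L (E(L) = -6*(L + L) = -12*L)
(31955 + E(H(0*(-5))))/(-10316 - 39211) = (31955 - 24*0*(-5)/(32 + 0*(-5)))/(-10316 - 39211) = (31955 - 24*0/(32 + 0))/(-49527) = (31955 - 24*0/32)*(-1/49527) = (31955 - 12*0)*(-1/49527) = (31955 + 0)*(-1/49527) = 31955*(-1/49527) = -31955/49527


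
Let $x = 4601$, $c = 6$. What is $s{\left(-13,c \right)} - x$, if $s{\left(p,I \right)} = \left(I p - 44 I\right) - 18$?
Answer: $-4961$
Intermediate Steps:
$s{\left(p,I \right)} = -18 - 44 I + I p$ ($s{\left(p,I \right)} = \left(- 44 I + I p\right) - 18 = -18 - 44 I + I p$)
$s{\left(-13,c \right)} - x = \left(-18 - 264 + 6 \left(-13\right)\right) - 4601 = \left(-18 - 264 - 78\right) - 4601 = -360 - 4601 = -4961$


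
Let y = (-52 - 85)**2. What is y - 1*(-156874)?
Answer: 175643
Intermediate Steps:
y = 18769 (y = (-137)**2 = 18769)
y - 1*(-156874) = 18769 - 1*(-156874) = 18769 + 156874 = 175643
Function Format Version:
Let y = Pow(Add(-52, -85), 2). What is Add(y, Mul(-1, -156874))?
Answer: 175643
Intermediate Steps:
y = 18769 (y = Pow(-137, 2) = 18769)
Add(y, Mul(-1, -156874)) = Add(18769, Mul(-1, -156874)) = Add(18769, 156874) = 175643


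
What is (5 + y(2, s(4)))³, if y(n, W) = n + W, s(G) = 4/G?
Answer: 512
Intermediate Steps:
y(n, W) = W + n
(5 + y(2, s(4)))³ = (5 + (4/4 + 2))³ = (5 + (4*(¼) + 2))³ = (5 + (1 + 2))³ = (5 + 3)³ = 8³ = 512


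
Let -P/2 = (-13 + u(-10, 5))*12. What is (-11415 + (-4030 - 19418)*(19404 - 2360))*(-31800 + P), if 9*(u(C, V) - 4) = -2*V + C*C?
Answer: 12718752057648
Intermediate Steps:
u(C, V) = 4 - 2*V/9 + C²/9 (u(C, V) = 4 + (-2*V + C*C)/9 = 4 + (-2*V + C²)/9 = 4 + (C² - 2*V)/9 = 4 + (-2*V/9 + C²/9) = 4 - 2*V/9 + C²/9)
P = -24 (P = -2*(-13 + (4 - 2/9*5 + (⅑)*(-10)²))*12 = -2*(-13 + (4 - 10/9 + (⅑)*100))*12 = -2*(-13 + (4 - 10/9 + 100/9))*12 = -2*(-13 + 14)*12 = -2*12 = -24)
(-11415 + (-4030 - 19418)*(19404 - 2360))*(-31800 + P) = (-11415 + (-4030 - 19418)*(19404 - 2360))*(-31800 - 24) = (-11415 - 23448*17044)*(-31824) = (-11415 - 399647712)*(-31824) = -399659127*(-31824) = 12718752057648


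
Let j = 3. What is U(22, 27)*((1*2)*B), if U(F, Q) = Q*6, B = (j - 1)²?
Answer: 1296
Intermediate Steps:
B = 4 (B = (3 - 1)² = 2² = 4)
U(F, Q) = 6*Q
U(22, 27)*((1*2)*B) = (6*27)*((1*2)*4) = 162*(2*4) = 162*8 = 1296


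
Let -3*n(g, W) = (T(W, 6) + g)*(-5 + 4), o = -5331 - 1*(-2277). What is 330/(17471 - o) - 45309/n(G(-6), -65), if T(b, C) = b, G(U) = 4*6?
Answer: 557983041/168305 ≈ 3315.3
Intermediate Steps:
G(U) = 24
o = -3054 (o = -5331 + 2277 = -3054)
n(g, W) = W/3 + g/3 (n(g, W) = -(W + g)*(-5 + 4)/3 = -(W + g)*(-1)/3 = -(-W - g)/3 = W/3 + g/3)
330/(17471 - o) - 45309/n(G(-6), -65) = 330/(17471 - 1*(-3054)) - 45309/((1/3)*(-65) + (1/3)*24) = 330/(17471 + 3054) - 45309/(-65/3 + 8) = 330/20525 - 45309/(-41/3) = 330*(1/20525) - 45309*(-3/41) = 66/4105 + 135927/41 = 557983041/168305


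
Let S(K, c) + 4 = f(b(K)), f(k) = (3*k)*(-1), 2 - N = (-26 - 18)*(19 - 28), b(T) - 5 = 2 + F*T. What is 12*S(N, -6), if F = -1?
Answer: -14484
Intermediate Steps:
b(T) = 7 - T (b(T) = 5 + (2 - T) = 7 - T)
N = -394 (N = 2 - (-26 - 18)*(19 - 28) = 2 - (-44)*(-9) = 2 - 1*396 = 2 - 396 = -394)
f(k) = -3*k
S(K, c) = -25 + 3*K (S(K, c) = -4 - 3*(7 - K) = -4 + (-21 + 3*K) = -25 + 3*K)
12*S(N, -6) = 12*(-25 + 3*(-394)) = 12*(-25 - 1182) = 12*(-1207) = -14484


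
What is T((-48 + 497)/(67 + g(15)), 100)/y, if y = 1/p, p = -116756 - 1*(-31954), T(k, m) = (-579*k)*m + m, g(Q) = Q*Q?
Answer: 550532463950/73 ≈ 7.5415e+9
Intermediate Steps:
g(Q) = Q**2
T(k, m) = m - 579*k*m (T(k, m) = -579*k*m + m = m - 579*k*m)
p = -84802 (p = -116756 + 31954 = -84802)
y = -1/84802 (y = 1/(-84802) = -1/84802 ≈ -1.1792e-5)
T((-48 + 497)/(67 + g(15)), 100)/y = (100*(1 - 579*(-48 + 497)/(67 + 15**2)))/(-1/84802) = (100*(1 - 259971/(67 + 225)))*(-84802) = (100*(1 - 259971/292))*(-84802) = (100*(-259679/292))*(-84802) = -6491975/73*(-84802) = 550532463950/73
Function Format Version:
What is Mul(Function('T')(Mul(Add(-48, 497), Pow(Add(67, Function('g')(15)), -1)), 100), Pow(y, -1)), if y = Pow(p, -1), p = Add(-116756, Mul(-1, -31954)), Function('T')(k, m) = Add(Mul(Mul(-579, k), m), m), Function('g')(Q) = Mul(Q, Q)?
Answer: Rational(550532463950, 73) ≈ 7.5415e+9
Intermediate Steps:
Function('g')(Q) = Pow(Q, 2)
Function('T')(k, m) = Add(m, Mul(-579, k, m)) (Function('T')(k, m) = Add(Mul(-579, k, m), m) = Add(m, Mul(-579, k, m)))
p = -84802 (p = Add(-116756, 31954) = -84802)
y = Rational(-1, 84802) (y = Pow(-84802, -1) = Rational(-1, 84802) ≈ -1.1792e-5)
Mul(Function('T')(Mul(Add(-48, 497), Pow(Add(67, Function('g')(15)), -1)), 100), Pow(y, -1)) = Mul(Mul(100, Add(1, Mul(-579, Mul(Add(-48, 497), Pow(Add(67, Pow(15, 2)), -1))))), Pow(Rational(-1, 84802), -1)) = Mul(Mul(100, Add(1, Mul(-579, Mul(449, Pow(Add(67, 225), -1))))), -84802) = Mul(Mul(100, Add(1, Mul(-579, Mul(449, Pow(292, -1))))), -84802) = Mul(Mul(100, Add(1, Mul(-579, Mul(449, Rational(1, 292))))), -84802) = Mul(Mul(100, Add(1, Mul(-579, Rational(449, 292)))), -84802) = Mul(Mul(100, Add(1, Rational(-259971, 292))), -84802) = Mul(Mul(100, Rational(-259679, 292)), -84802) = Mul(Rational(-6491975, 73), -84802) = Rational(550532463950, 73)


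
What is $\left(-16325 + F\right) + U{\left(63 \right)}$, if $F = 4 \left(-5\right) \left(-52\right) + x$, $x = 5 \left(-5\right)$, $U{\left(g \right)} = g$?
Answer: $-15247$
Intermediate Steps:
$x = -25$
$F = 1015$ ($F = 4 \left(-5\right) \left(-52\right) - 25 = \left(-20\right) \left(-52\right) - 25 = 1040 - 25 = 1015$)
$\left(-16325 + F\right) + U{\left(63 \right)} = \left(-16325 + 1015\right) + 63 = -15310 + 63 = -15247$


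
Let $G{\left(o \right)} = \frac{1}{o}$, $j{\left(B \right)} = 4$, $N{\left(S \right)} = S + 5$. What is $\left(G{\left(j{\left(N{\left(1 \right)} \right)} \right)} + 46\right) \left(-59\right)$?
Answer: $- \frac{10915}{4} \approx -2728.8$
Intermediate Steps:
$N{\left(S \right)} = 5 + S$
$\left(G{\left(j{\left(N{\left(1 \right)} \right)} \right)} + 46\right) \left(-59\right) = \left(\frac{1}{4} + 46\right) \left(-59\right) = \frac{185}{4} \left(-59\right) = - \frac{10915}{4}$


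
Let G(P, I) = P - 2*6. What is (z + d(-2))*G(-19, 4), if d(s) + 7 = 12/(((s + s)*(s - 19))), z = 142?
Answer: -29326/7 ≈ -4189.4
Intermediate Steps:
G(P, I) = -12 + P (G(P, I) = P - 12 = -12 + P)
d(s) = -7 + 6/(s*(-19 + s)) (d(s) = -7 + 12/(((s + s)*(s - 19))) = -7 + 12/(((2*s)*(-19 + s))) = -7 + 12/((2*s*(-19 + s))) = -7 + 12*(1/(2*s*(-19 + s))) = -7 + 6/(s*(-19 + s)))
(z + d(-2))*G(-19, 4) = (142 + (6 - 7*(-2)² + 133*(-2))/((-2)*(-19 - 2)))*(-12 - 19) = (142 - ½*(6 - 7*4 - 266)/(-21))*(-31) = (142 - ½*(-1/21)*(6 - 28 - 266))*(-31) = (142 - ½*(-1/21)*(-288))*(-31) = (142 - 48/7)*(-31) = (946/7)*(-31) = -29326/7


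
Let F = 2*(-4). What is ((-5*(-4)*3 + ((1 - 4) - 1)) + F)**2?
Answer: 2304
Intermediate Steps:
F = -8
((-5*(-4)*3 + ((1 - 4) - 1)) + F)**2 = ((-5*(-4)*3 + ((1 - 4) - 1)) - 8)**2 = ((20*3 + (-3 - 1)) - 8)**2 = ((60 - 4) - 8)**2 = (56 - 8)**2 = 48**2 = 2304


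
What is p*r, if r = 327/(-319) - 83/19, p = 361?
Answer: -621110/319 ≈ -1947.1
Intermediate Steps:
r = -32690/6061 (r = 327*(-1/319) - 83*1/19 = -327/319 - 83/19 = -32690/6061 ≈ -5.3935)
p*r = 361*(-32690/6061) = -621110/319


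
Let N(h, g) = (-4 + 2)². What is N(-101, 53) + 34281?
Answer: 34285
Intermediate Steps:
N(h, g) = 4 (N(h, g) = (-2)² = 4)
N(-101, 53) + 34281 = 4 + 34281 = 34285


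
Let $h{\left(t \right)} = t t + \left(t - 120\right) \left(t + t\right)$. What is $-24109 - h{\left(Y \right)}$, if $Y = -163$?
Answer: $-142936$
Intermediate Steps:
$h{\left(t \right)} = t^{2} + 2 t \left(-120 + t\right)$ ($h{\left(t \right)} = t^{2} + \left(-120 + t\right) 2 t = t^{2} + 2 t \left(-120 + t\right)$)
$-24109 - h{\left(Y \right)} = -24109 - 3 \left(-163\right) \left(-80 - 163\right) = -24109 - 3 \left(-163\right) \left(-243\right) = -24109 - 118827 = -142936$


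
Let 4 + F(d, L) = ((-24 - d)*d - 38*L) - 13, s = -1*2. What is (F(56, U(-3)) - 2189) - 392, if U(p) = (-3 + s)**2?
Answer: -8028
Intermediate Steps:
s = -2
U(p) = 25 (U(p) = (-3 - 2)**2 = (-5)**2 = 25)
F(d, L) = -17 - 38*L + d*(-24 - d) (F(d, L) = -4 + (((-24 - d)*d - 38*L) - 13) = -4 + ((d*(-24 - d) - 38*L) - 13) = -4 + ((-38*L + d*(-24 - d)) - 13) = -4 + (-13 - 38*L + d*(-24 - d)) = -17 - 38*L + d*(-24 - d))
(F(56, U(-3)) - 2189) - 392 = ((-17 - 1*56**2 - 38*25 - 24*56) - 2189) - 392 = ((-17 - 1*3136 - 950 - 1344) - 2189) - 392 = ((-17 - 3136 - 950 - 1344) - 2189) - 392 = (-5447 - 2189) - 392 = -7636 - 392 = -8028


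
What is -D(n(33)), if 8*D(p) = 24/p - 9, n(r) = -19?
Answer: 195/152 ≈ 1.2829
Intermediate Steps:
D(p) = -9/8 + 3/p (D(p) = (24/p - 9)/8 = (-9 + 24/p)/8 = -9/8 + 3/p)
-D(n(33)) = -(-9/8 + 3/(-19)) = -(-9/8 + 3*(-1/19)) = -(-9/8 - 3/19) = -1*(-195/152) = 195/152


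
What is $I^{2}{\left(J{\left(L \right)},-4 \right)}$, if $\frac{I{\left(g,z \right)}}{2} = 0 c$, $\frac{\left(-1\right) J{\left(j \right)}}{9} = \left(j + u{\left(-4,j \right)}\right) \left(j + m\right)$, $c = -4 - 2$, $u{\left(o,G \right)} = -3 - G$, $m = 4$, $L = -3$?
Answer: $0$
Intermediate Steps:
$c = -6$
$J{\left(j \right)} = 108 + 27 j$ ($J{\left(j \right)} = - 9 \left(j - \left(3 + j\right)\right) \left(j + 4\right) = - 9 \left(- 3 \left(4 + j\right)\right) = - 9 \left(-12 - 3 j\right) = 108 + 27 j$)
$I{\left(g,z \right)} = 0$ ($I{\left(g,z \right)} = 2 \cdot 0 \left(-6\right) = 2 \cdot 0 = 0$)
$I^{2}{\left(J{\left(L \right)},-4 \right)} = 0^{2} = 0$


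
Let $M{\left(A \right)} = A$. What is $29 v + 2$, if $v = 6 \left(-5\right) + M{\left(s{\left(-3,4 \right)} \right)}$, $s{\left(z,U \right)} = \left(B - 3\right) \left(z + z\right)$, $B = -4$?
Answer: $350$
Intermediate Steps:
$s{\left(z,U \right)} = - 14 z$ ($s{\left(z,U \right)} = \left(-4 - 3\right) \left(z + z\right) = - 7 \cdot 2 z = - 14 z$)
$v = 12$ ($v = 6 \left(-5\right) - -42 = -30 + 42 = 12$)
$29 v + 2 = 29 \cdot 12 + 2 = 348 + 2 = 350$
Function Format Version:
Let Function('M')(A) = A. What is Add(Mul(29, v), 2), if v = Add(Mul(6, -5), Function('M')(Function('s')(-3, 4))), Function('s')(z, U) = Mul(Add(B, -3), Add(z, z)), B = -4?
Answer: 350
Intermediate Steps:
Function('s')(z, U) = Mul(-14, z) (Function('s')(z, U) = Mul(Add(-4, -3), Add(z, z)) = Mul(-7, Mul(2, z)) = Mul(-14, z))
v = 12 (v = Add(Mul(6, -5), Mul(-14, -3)) = Add(-30, 42) = 12)
Add(Mul(29, v), 2) = Add(Mul(29, 12), 2) = Add(348, 2) = 350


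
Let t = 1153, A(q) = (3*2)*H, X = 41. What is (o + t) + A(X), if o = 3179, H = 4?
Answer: 4356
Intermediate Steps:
A(q) = 24 (A(q) = (3*2)*4 = 6*4 = 24)
(o + t) + A(X) = (3179 + 1153) + 24 = 4332 + 24 = 4356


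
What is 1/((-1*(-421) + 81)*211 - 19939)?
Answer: 1/85983 ≈ 1.1630e-5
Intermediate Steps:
1/((-1*(-421) + 81)*211 - 19939) = 1/((421 + 81)*211 - 19939) = 1/(502*211 - 19939) = 1/(105922 - 19939) = 1/85983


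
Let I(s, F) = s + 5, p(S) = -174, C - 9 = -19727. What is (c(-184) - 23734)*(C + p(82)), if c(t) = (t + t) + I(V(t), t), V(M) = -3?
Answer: 479397200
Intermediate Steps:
C = -19718 (C = 9 - 19727 = -19718)
I(s, F) = 5 + s
c(t) = 2 + 2*t (c(t) = (t + t) + (5 - 3) = 2*t + 2 = 2 + 2*t)
(c(-184) - 23734)*(C + p(82)) = ((2 + 2*(-184)) - 23734)*(-19718 - 174) = ((2 - 368) - 23734)*(-19892) = (-366 - 23734)*(-19892) = -24100*(-19892) = 479397200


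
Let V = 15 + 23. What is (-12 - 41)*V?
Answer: -2014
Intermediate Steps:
V = 38
(-12 - 41)*V = (-12 - 41)*38 = -53*38 = -2014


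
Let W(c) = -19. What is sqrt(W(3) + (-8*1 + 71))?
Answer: 2*sqrt(11) ≈ 6.6332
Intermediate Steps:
sqrt(W(3) + (-8*1 + 71)) = sqrt(-19 + (-8*1 + 71)) = sqrt(-19 + (-8 + 71)) = sqrt(-19 + 63) = sqrt(44) = 2*sqrt(11)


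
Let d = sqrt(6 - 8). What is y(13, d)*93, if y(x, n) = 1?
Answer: 93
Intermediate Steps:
d = I*sqrt(2) (d = sqrt(-2) = I*sqrt(2) ≈ 1.4142*I)
y(13, d)*93 = 1*93 = 93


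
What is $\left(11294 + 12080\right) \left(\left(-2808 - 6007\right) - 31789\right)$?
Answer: $-949077896$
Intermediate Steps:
$\left(11294 + 12080\right) \left(\left(-2808 - 6007\right) - 31789\right) = 23374 \left(\left(-2808 - 6007\right) - 31789\right) = 23374 \left(-8815 - 31789\right) = 23374 \left(-40604\right) = -949077896$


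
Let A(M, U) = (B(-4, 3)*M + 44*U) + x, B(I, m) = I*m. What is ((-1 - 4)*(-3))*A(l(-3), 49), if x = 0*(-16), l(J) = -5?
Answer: 33240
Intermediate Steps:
x = 0
A(M, U) = -12*M + 44*U (A(M, U) = ((-4*3)*M + 44*U) + 0 = (-12*M + 44*U) + 0 = -12*M + 44*U)
((-1 - 4)*(-3))*A(l(-3), 49) = ((-1 - 4)*(-3))*(-12*(-5) + 44*49) = (-5*(-3))*(60 + 2156) = 15*2216 = 33240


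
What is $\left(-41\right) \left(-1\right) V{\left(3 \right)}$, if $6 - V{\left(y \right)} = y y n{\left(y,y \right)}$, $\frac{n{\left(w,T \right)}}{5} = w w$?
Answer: $-16359$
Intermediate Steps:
$n{\left(w,T \right)} = 5 w^{2}$ ($n{\left(w,T \right)} = 5 w w = 5 w^{2}$)
$V{\left(y \right)} = 6 - 5 y^{4}$ ($V{\left(y \right)} = 6 - y y 5 y^{2} = 6 - y^{2} \cdot 5 y^{2} = 6 - 5 y^{4}$)
$\left(-41\right) \left(-1\right) V{\left(3 \right)} = \left(-41\right) \left(-1\right) \left(6 - 5 \cdot 3^{4}\right) = 41 \left(6 - 405\right) = 41 \left(-399\right) = -16359$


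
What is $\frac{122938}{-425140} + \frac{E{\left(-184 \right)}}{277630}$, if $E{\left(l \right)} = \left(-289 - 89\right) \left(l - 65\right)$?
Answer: $\frac{294187507}{5901580910} \approx 0.049849$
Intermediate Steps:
$E{\left(l \right)} = 24570 - 378 l$ ($E{\left(l \right)} = - 378 \left(-65 + l\right) = 24570 - 378 l$)
$\frac{122938}{-425140} + \frac{E{\left(-184 \right)}}{277630} = \frac{122938}{-425140} + \frac{24570 - -69552}{277630} = 122938 \left(- \frac{1}{425140}\right) + \left(24570 + 69552\right) \frac{1}{277630} = - \frac{61469}{212570} + 94122 \cdot \frac{1}{277630} = - \frac{61469}{212570} + \frac{47061}{138815} = \frac{294187507}{5901580910}$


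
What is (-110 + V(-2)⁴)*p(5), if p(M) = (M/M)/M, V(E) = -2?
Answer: -94/5 ≈ -18.800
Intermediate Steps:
p(M) = 1/M
(-110 + V(-2)⁴)*p(5) = (-110 + (-2)⁴)/5 = (-110 + 16)*(⅕) = -94*⅕ = -94/5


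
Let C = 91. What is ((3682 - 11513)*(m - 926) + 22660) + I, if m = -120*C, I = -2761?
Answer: 92785925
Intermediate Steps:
m = -10920 (m = -120*91 = -10920)
((3682 - 11513)*(m - 926) + 22660) + I = ((3682 - 11513)*(-10920 - 926) + 22660) - 2761 = (-7831*(-11846) + 22660) - 2761 = (92766026 + 22660) - 2761 = 92788686 - 2761 = 92785925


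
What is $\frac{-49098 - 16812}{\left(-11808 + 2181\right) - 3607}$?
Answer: $\frac{2535}{509} \approx 4.9804$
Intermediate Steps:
$\frac{-49098 - 16812}{\left(-11808 + 2181\right) - 3607} = - \frac{65910}{-9627 - 3607} = - \frac{65910}{-13234} = \left(-65910\right) \left(- \frac{1}{13234}\right) = \frac{2535}{509}$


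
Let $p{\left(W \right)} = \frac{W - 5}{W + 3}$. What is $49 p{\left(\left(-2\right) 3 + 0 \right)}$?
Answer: $\frac{539}{3} \approx 179.67$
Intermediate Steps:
$p{\left(W \right)} = \frac{-5 + W}{3 + W}$
$49 p{\left(\left(-2\right) 3 + 0 \right)} = 49 \frac{-5 + \left(\left(-2\right) 3 + 0\right)}{3 + \left(\left(-2\right) 3 + 0\right)} = 49 \frac{-5 + \left(-6 + 0\right)}{3 + \left(-6 + 0\right)} = 49 \frac{-5 - 6}{3 - 6} = 49 \frac{1}{-3} \left(-11\right) = 49 \left(\left(- \frac{1}{3}\right) \left(-11\right)\right) = 49 \cdot \frac{11}{3} = \frac{539}{3}$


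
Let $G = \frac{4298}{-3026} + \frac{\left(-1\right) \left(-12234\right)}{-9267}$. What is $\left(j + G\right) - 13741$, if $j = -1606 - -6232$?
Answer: $- \frac{42613191830}{4673657} \approx -9117.7$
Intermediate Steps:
$j = 4626$ ($j = -1606 + 6232 = 4626$)
$G = - \frac{12808275}{4673657}$ ($G = 4298 \left(- \frac{1}{3026}\right) + 12234 \left(- \frac{1}{9267}\right) = - \frac{2149}{1513} - \frac{4078}{3089} = - \frac{12808275}{4673657} \approx -2.7405$)
$\left(j + G\right) - 13741 = \left(4626 - \frac{12808275}{4673657}\right) - 13741 = \frac{21607529007}{4673657} - 13741 = - \frac{42613191830}{4673657}$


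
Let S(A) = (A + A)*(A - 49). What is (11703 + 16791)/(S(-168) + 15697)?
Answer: 28494/88609 ≈ 0.32157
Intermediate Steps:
S(A) = 2*A*(-49 + A) (S(A) = (2*A)*(-49 + A) = 2*A*(-49 + A))
(11703 + 16791)/(S(-168) + 15697) = (11703 + 16791)/(2*(-168)*(-49 - 168) + 15697) = 28494/(2*(-168)*(-217) + 15697) = 28494/(72912 + 15697) = 28494/88609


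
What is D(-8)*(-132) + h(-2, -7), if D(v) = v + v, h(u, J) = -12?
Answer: 2100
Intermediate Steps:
D(v) = 2*v
D(-8)*(-132) + h(-2, -7) = (2*(-8))*(-132) - 12 = -16*(-132) - 12 = 2112 - 12 = 2100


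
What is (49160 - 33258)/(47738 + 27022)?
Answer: 7951/37380 ≈ 0.21271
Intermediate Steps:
(49160 - 33258)/(47738 + 27022) = 15902/74760 = 15902*(1/74760) = 7951/37380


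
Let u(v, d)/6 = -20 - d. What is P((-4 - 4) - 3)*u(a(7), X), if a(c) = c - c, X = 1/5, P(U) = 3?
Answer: -1818/5 ≈ -363.60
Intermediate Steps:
X = ⅕ ≈ 0.20000
a(c) = 0
u(v, d) = -120 - 6*d (u(v, d) = 6*(-20 - d) = -120 - 6*d)
P((-4 - 4) - 3)*u(a(7), X) = 3*(-120 - 6*⅕) = 3*(-120 - 6/5) = 3*(-606/5) = -1818/5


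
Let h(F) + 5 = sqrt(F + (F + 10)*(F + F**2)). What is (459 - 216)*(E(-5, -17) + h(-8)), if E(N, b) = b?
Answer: -5346 + 486*sqrt(26) ≈ -2867.9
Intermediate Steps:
h(F) = -5 + sqrt(F + (10 + F)*(F + F**2)) (h(F) = -5 + sqrt(F + (F + 10)*(F + F**2)) = -5 + sqrt(F + (10 + F)*(F + F**2)))
(459 - 216)*(E(-5, -17) + h(-8)) = (459 - 216)*(-17 + (-5 + sqrt(-8*(11 + (-8)**2 + 11*(-8))))) = 243*(-17 + (-5 + sqrt(-8*(11 + 64 - 88)))) = 243*(-17 + (-5 + sqrt(-8*(-13)))) = 243*(-17 + (-5 + sqrt(104))) = 243*(-17 + (-5 + 2*sqrt(26))) = 243*(-22 + 2*sqrt(26)) = -5346 + 486*sqrt(26)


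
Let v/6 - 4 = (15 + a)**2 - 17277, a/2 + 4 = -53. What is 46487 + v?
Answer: 1655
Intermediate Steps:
a = -114 (a = -8 + 2*(-53) = -8 - 106 = -114)
v = -44832 (v = 24 + 6*((15 - 114)**2 - 17277) = 24 + 6*((-99)**2 - 17277) = 24 + 6*(9801 - 17277) = 24 + 6*(-7476) = 24 - 44856 = -44832)
46487 + v = 46487 - 44832 = 1655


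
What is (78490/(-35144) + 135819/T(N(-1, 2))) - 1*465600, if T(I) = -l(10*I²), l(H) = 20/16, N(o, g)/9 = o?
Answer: -50454258097/87860 ≈ -5.7426e+5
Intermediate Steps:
N(o, g) = 9*o
l(H) = 5/4 (l(H) = 20*(1/16) = 5/4)
T(I) = -5/4 (T(I) = -1*5/4 = -5/4)
(78490/(-35144) + 135819/T(N(-1, 2))) - 1*465600 = (78490/(-35144) + 135819/(-5/4)) - 1*465600 = (78490*(-1/35144) + 135819*(-⅘)) - 465600 = (-39245/17572 - 543276/5) - 465600 = -9546642097/87860 - 465600 = -50454258097/87860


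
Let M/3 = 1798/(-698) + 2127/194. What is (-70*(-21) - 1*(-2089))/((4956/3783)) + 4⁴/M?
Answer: 156630532429/57440748 ≈ 2726.8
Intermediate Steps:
M = 1703751/67706 (M = 3*(1798/(-698) + 2127/194) = 3*(1798*(-1/698) + 2127*(1/194)) = 3*(-899/349 + 2127/194) = 3*(567917/67706) = 1703751/67706 ≈ 25.164)
(-70*(-21) - 1*(-2089))/((4956/3783)) + 4⁴/M = (-70*(-21) - 1*(-2089))/((4956/3783)) + 4⁴/(1703751/67706) = (1470 + 2089)/((4956*(1/3783))) + 256*(67706/1703751) = 3559/(1652/1261) + 17332736/1703751 = 3559*(1261/1652) + 17332736/1703751 = 4487899/1652 + 17332736/1703751 = 156630532429/57440748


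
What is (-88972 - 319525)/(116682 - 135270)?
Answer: 408497/18588 ≈ 21.976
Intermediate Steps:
(-88972 - 319525)/(116682 - 135270) = -408497/(-18588) = -408497*(-1/18588) = 408497/18588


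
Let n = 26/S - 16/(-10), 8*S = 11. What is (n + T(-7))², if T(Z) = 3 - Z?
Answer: 2815684/3025 ≈ 930.80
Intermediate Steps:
S = 11/8 (S = (⅛)*11 = 11/8 ≈ 1.3750)
n = 1128/55 (n = 26/(11/8) - 16/(-10) = 26*(8/11) - 16*(-⅒) = 208/11 + 8/5 = 1128/55 ≈ 20.509)
(n + T(-7))² = (1128/55 + (3 - 1*(-7)))² = (1128/55 + (3 + 7))² = (1128/55 + 10)² = (1678/55)² = 2815684/3025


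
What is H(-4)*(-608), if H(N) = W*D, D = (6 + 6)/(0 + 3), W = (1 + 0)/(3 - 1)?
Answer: -1216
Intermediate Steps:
W = 1/2 ≈ 0.50000
D = 4 (D = 12/3 = 12*(1/3) = 4)
H(N) = 2 (H(N) = (1/2)*4 = 2)
H(-4)*(-608) = 2*(-608) = -1216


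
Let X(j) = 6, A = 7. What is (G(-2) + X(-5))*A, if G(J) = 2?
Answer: 56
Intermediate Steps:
(G(-2) + X(-5))*A = (2 + 6)*7 = 8*7 = 56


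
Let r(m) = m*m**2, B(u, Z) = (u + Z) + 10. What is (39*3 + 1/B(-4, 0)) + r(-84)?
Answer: -3555521/6 ≈ -5.9259e+5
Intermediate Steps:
B(u, Z) = 10 + Z + u (B(u, Z) = (Z + u) + 10 = 10 + Z + u)
r(m) = m**3
(39*3 + 1/B(-4, 0)) + r(-84) = (39*3 + 1/(10 + 0 - 4)) + (-84)**3 = (117 + 1/6) - 592704 = 703/6 - 592704 = -3555521/6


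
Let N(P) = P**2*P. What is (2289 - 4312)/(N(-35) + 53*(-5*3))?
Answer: 2023/43670 ≈ 0.046325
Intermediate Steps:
N(P) = P**3
(2289 - 4312)/(N(-35) + 53*(-5*3)) = (2289 - 4312)/((-35)**3 + 53*(-5*3)) = -2023/(-42875 + 53*(-15)) = -2023/(-42875 - 795) = -2023/(-43670) = -2023*(-1/43670) = 2023/43670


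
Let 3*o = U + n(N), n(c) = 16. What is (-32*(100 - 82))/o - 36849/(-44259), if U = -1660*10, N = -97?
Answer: 9549769/10194323 ≈ 0.93677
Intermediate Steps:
U = -16600
o = -5528 (o = (-16600 + 16)/3 = (⅓)*(-16584) = -5528)
(-32*(100 - 82))/o - 36849/(-44259) = -32*(100 - 82)/(-5528) - 36849/(-44259) = -32*18*(-1/5528) - 36849*(-1/44259) = -576*(-1/5528) + 12283/14753 = 72/691 + 12283/14753 = 9549769/10194323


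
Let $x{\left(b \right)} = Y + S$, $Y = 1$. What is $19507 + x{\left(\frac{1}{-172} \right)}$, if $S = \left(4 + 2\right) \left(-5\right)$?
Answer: $19478$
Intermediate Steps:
$S = -30$ ($S = 6 \left(-5\right) = -30$)
$x{\left(b \right)} = -29$ ($x{\left(b \right)} = 1 - 30 = -29$)
$19507 + x{\left(\frac{1}{-172} \right)} = 19507 - 29 = 19478$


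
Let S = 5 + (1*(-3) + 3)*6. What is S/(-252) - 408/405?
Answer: -3883/3780 ≈ -1.0272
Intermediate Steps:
S = 5 (S = 5 + (-3 + 3)*6 = 5 + 0*6 = 5 + 0 = 5)
S/(-252) - 408/405 = 5/(-252) - 408/405 = 5*(-1/252) - 408*1/405 = -5/252 - 136/135 = -3883/3780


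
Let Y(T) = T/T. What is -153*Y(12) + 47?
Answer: -106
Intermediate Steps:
Y(T) = 1
-153*Y(12) + 47 = -153*1 + 47 = -153 + 47 = -106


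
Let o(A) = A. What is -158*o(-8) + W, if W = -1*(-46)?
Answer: 1310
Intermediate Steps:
W = 46
-158*o(-8) + W = -158*(-8) + 46 = 1264 + 46 = 1310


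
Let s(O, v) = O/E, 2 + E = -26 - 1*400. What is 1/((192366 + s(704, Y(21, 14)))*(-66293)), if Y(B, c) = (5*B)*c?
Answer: -107/1364507890898 ≈ -7.8416e-11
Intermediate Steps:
E = -428 (E = -2 + (-26 - 1*400) = -2 + (-26 - 400) = -2 - 426 = -428)
Y(B, c) = 5*B*c
s(O, v) = -O/428 (s(O, v) = O/(-428) = O*(-1/428) = -O/428)
1/((192366 + s(704, Y(21, 14)))*(-66293)) = 1/((192366 - 1/428*704)*(-66293)) = -1/66293/(192366 - 176/107) = -1/66293/(20582986/107) = (107/20582986)*(-1/66293) = -107/1364507890898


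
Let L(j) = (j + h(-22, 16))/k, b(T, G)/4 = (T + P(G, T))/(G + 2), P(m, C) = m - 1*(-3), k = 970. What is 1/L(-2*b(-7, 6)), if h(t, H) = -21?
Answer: -970/23 ≈ -42.174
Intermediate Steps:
P(m, C) = 3 + m (P(m, C) = m + 3 = 3 + m)
b(T, G) = 4*(3 + G + T)/(2 + G) (b(T, G) = 4*((T + (3 + G))/(G + 2)) = 4*((3 + G + T)/(2 + G)) = 4*(3 + G + T)/(2 + G))
L(j) = -21/970 + j/970 (L(j) = (j - 21)/970 = (-21 + j)*(1/970) = -21/970 + j/970)
1/L(-2*b(-7, 6)) = 1/(-21/970 + (-8*(3 + 6 - 7)/(2 + 6))/970) = 1/(-21/970 + (-8*2/8)/970) = 1/(-21/970 + (-2*1)/970) = 1/(-21/970 + (1/970)*(-2)) = 1/(-21/970 - 1/485) = 1/(-23/970) = -970/23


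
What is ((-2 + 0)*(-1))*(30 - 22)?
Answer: 16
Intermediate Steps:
((-2 + 0)*(-1))*(30 - 22) = -2*(-1)*8 = 2*8 = 16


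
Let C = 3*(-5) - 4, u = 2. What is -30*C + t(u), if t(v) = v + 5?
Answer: 577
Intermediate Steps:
t(v) = 5 + v
C = -19 (C = -15 - 4 = -19)
-30*C + t(u) = -30*(-19) + (5 + 2) = 570 + 7 = 577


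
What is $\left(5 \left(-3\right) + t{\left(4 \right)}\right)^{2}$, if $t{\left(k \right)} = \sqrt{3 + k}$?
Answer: $\left(15 - \sqrt{7}\right)^{2} \approx 152.63$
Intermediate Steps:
$\left(5 \left(-3\right) + t{\left(4 \right)}\right)^{2} = \left(5 \left(-3\right) + \sqrt{3 + 4}\right)^{2} = \left(-15 + \sqrt{7}\right)^{2}$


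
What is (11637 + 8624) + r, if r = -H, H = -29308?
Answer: 49569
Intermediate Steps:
r = 29308 (r = -1*(-29308) = 29308)
(11637 + 8624) + r = (11637 + 8624) + 29308 = 20261 + 29308 = 49569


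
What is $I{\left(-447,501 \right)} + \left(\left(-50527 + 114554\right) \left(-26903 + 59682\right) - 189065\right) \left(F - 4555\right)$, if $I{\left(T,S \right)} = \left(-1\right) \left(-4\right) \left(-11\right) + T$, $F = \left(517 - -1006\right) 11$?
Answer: $25598136905173$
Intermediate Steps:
$F = 16753$ ($F = \left(517 + 1006\right) 11 = 1523 \cdot 11 = 16753$)
$I{\left(T,S \right)} = -44 + T$ ($I{\left(T,S \right)} = 4 \left(-11\right) + T = -44 + T$)
$I{\left(-447,501 \right)} + \left(\left(-50527 + 114554\right) \left(-26903 + 59682\right) - 189065\right) \left(F - 4555\right) = \left(-44 - 447\right) + \left(\left(-50527 + 114554\right) \left(-26903 + 59682\right) - 189065\right) \left(16753 - 4555\right) = -491 + \left(64027 \cdot 32779 - 189065\right) 12198 = -491 + \left(2098741033 - 189065\right) 12198 = -491 + 2098551968 \cdot 12198 = -491 + 25598136905664 = 25598136905173$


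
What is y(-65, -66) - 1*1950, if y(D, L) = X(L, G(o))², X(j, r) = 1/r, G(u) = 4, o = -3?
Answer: -31199/16 ≈ -1949.9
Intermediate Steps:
y(D, L) = 1/16 (y(D, L) = (1/4)² = (¼)² = 1/16)
y(-65, -66) - 1*1950 = 1/16 - 1*1950 = 1/16 - 1950 = -31199/16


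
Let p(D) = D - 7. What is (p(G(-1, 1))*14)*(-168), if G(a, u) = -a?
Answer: 14112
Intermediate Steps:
p(D) = -7 + D
(p(G(-1, 1))*14)*(-168) = ((-7 - 1*(-1))*14)*(-168) = ((-7 + 1)*14)*(-168) = -6*14*(-168) = -84*(-168) = 14112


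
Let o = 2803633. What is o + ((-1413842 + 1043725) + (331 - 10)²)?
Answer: 2536557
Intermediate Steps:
o + ((-1413842 + 1043725) + (331 - 10)²) = 2803633 + ((-1413842 + 1043725) + (331 - 10)²) = 2803633 + (-370117 + 321²) = 2803633 + (-370117 + 103041) = 2803633 - 267076 = 2536557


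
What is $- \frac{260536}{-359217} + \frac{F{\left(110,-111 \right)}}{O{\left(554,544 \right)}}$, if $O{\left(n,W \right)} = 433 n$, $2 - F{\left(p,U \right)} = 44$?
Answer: $\frac{31241404819}{43084846197} \approx 0.72511$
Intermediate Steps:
$F{\left(p,U \right)} = -42$ ($F{\left(p,U \right)} = 2 - 44 = -42$)
$- \frac{260536}{-359217} + \frac{F{\left(110,-111 \right)}}{O{\left(554,544 \right)}} = - \frac{260536}{-359217} - \frac{42}{433 \cdot 554} = \left(-260536\right) \left(- \frac{1}{359217}\right) - \frac{42}{239882} = \frac{260536}{359217} - \frac{21}{119941} = \frac{31241404819}{43084846197}$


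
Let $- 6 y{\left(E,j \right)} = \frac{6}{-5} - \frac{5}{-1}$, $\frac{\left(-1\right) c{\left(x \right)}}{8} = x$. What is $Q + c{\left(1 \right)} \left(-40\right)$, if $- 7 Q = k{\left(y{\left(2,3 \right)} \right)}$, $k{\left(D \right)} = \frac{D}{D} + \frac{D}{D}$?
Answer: $\frac{2238}{7} \approx 319.71$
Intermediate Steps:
$c{\left(x \right)} = - 8 x$
$y{\left(E,j \right)} = - \frac{19}{30}$ ($y{\left(E,j \right)} = - \frac{\frac{6}{-5} - \frac{5}{-1}}{6} = - \frac{6 \left(- \frac{1}{5}\right) - -5}{6} = - \frac{- \frac{6}{5} + 5}{6} = \left(- \frac{1}{6}\right) \frac{19}{5} = - \frac{19}{30}$)
$k{\left(D \right)} = 2$ ($k{\left(D \right)} = 1 + 1 = 2$)
$Q = - \frac{2}{7}$ ($Q = \left(- \frac{1}{7}\right) 2 = - \frac{2}{7} \approx -0.28571$)
$Q + c{\left(1 \right)} \left(-40\right) = - \frac{2}{7} + \left(-8\right) 1 \left(-40\right) = - \frac{2}{7} - -320 = - \frac{2}{7} + 320 = \frac{2238}{7}$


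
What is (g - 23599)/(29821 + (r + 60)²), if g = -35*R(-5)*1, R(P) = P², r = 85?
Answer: -12237/25423 ≈ -0.48134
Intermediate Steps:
g = -875 (g = -35*(-5)²*1 = -35*25*1 = -875*1 = -875)
(g - 23599)/(29821 + (r + 60)²) = (-875 - 23599)/(29821 + (85 + 60)²) = -24474/(29821 + 145²) = -24474/(29821 + 21025) = -24474/50846 = -24474*1/50846 = -12237/25423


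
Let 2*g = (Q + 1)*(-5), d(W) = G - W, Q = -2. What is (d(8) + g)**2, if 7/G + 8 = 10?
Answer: 4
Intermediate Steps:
G = 7/2 (G = 7/(-8 + 10) = 7/2 ≈ 3.5000)
d(W) = 7/2 - W
g = 5/2 (g = ((-2 + 1)*(-5))/2 = (-1*(-5))/2 = (1/2)*5 = 5/2 ≈ 2.5000)
(d(8) + g)**2 = ((7/2 - 1*8) + 5/2)**2 = ((7/2 - 8) + 5/2)**2 = (-9/2 + 5/2)**2 = (-2)**2 = 4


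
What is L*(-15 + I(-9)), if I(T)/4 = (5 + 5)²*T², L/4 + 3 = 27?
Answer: 3108960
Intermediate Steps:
L = 96 (L = -12 + 4*27 = -12 + 108 = 96)
I(T) = 400*T² (I(T) = 4*((5 + 5)²*T²) = 4*(10²*T²) = 4*(100*T²) = 400*T²)
L*(-15 + I(-9)) = 96*(-15 + 400*(-9)²) = 96*(-15 + 400*81) = 96*(-15 + 32400) = 96*32385 = 3108960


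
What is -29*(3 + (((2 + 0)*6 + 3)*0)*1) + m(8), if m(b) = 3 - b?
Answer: -92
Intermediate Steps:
-29*(3 + (((2 + 0)*6 + 3)*0)*1) + m(8) = -29*(3 + (((2 + 0)*6 + 3)*0)*1) + (3 - 1*8) = -29*(3 + ((2*6 + 3)*0)*1) + (3 - 8) = -29*(3 + ((12 + 3)*0)*1) - 5 = -29*(3 + (15*0)*1) - 5 = -29*(3 + 0*1) - 5 = -29*(3 + 0) - 5 = -29*3 - 5 = -87 - 5 = -92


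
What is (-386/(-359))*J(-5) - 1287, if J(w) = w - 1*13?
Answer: -468981/359 ≈ -1306.4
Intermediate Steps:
J(w) = -13 + w (J(w) = w - 13 = -13 + w)
(-386/(-359))*J(-5) - 1287 = (-386/(-359))*(-13 - 5) - 1287 = -386*(-1/359)*(-18) - 1287 = (386/359)*(-18) - 1287 = -6948/359 - 1287 = -468981/359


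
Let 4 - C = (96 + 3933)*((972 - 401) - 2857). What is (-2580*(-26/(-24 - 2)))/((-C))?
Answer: 1290/4605149 ≈ 0.00028012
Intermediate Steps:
C = 9210298 (C = 4 - (96 + 3933)*((972 - 401) - 2857) = 4 - 4029*(571 - 2857) = 4 - 4029*(-2286) = 4 - 1*(-9210294) = 4 + 9210294 = 9210298)
(-2580*(-26/(-24 - 2)))/((-C)) = (-2580*(-26/(-24 - 2)))/((-1*9210298)) = -2580/((-1/26*(-26)))/(-9210298) = -2580/1*(-1/9210298) = -2580*1*(-1/9210298) = -2580*(-1/9210298) = 1290/4605149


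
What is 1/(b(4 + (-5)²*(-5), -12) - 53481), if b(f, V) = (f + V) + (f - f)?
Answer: -1/53614 ≈ -1.8652e-5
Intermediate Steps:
b(f, V) = V + f (b(f, V) = (V + f) + 0 = V + f)
1/(b(4 + (-5)²*(-5), -12) - 53481) = 1/((-12 + (4 + (-5)²*(-5))) - 53481) = 1/((-12 + (4 + 25*(-5))) - 53481) = 1/((-12 + (4 - 125)) - 53481) = 1/((-12 - 121) - 53481) = 1/(-133 - 53481) = 1/(-53614) = -1/53614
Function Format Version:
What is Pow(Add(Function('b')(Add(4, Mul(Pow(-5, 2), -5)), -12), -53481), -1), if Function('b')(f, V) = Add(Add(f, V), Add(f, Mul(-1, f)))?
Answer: Rational(-1, 53614) ≈ -1.8652e-5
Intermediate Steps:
Function('b')(f, V) = Add(V, f) (Function('b')(f, V) = Add(Add(V, f), 0) = Add(V, f))
Pow(Add(Function('b')(Add(4, Mul(Pow(-5, 2), -5)), -12), -53481), -1) = Pow(Add(Add(-12, Add(4, Mul(Pow(-5, 2), -5))), -53481), -1) = Pow(Add(Add(-12, Add(4, Mul(25, -5))), -53481), -1) = Pow(Add(Add(-12, Add(4, -125)), -53481), -1) = Pow(Add(Add(-12, -121), -53481), -1) = Pow(Add(-133, -53481), -1) = Pow(-53614, -1) = Rational(-1, 53614)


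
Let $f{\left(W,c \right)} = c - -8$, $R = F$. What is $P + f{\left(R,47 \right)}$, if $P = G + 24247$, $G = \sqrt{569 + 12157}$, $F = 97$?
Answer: $24302 + 3 \sqrt{1414} \approx 24415.0$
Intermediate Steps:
$R = 97$
$G = 3 \sqrt{1414}$ ($G = \sqrt{12726} = 3 \sqrt{1414} \approx 112.81$)
$f{\left(W,c \right)} = 8 + c$ ($f{\left(W,c \right)} = c + 8 = 8 + c$)
$P = 24247 + 3 \sqrt{1414}$ ($P = 3 \sqrt{1414} + 24247 = 24247 + 3 \sqrt{1414} \approx 24360.0$)
$P + f{\left(R,47 \right)} = \left(24247 + 3 \sqrt{1414}\right) + \left(8 + 47\right) = \left(24247 + 3 \sqrt{1414}\right) + 55 = 24302 + 3 \sqrt{1414}$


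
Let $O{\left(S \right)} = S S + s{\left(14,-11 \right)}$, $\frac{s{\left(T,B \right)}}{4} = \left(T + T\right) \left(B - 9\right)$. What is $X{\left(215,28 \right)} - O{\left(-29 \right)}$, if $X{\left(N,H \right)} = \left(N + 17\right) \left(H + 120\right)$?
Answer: $35735$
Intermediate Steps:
$s{\left(T,B \right)} = 8 T \left(-9 + B\right)$ ($s{\left(T,B \right)} = 4 \left(T + T\right) \left(B - 9\right) = 4 \cdot 2 T \left(-9 + B\right) = 8 T \left(-9 + B\right)$)
$X{\left(N,H \right)} = \left(17 + N\right) \left(120 + H\right)$
$O{\left(S \right)} = -2240 + S^{2}$ ($O{\left(S \right)} = S S + 8 \cdot 14 \left(-9 - 11\right) = S^{2} + 8 \cdot 14 \left(-20\right) = S^{2} - 2240 = -2240 + S^{2}$)
$X{\left(215,28 \right)} - O{\left(-29 \right)} = \left(2040 + 17 \cdot 28 + 120 \cdot 215 + 28 \cdot 215\right) - \left(-2240 + \left(-29\right)^{2}\right) = \left(2040 + 476 + 25800 + 6020\right) - \left(-2240 + 841\right) = 34336 - -1399 = 34336 + 1399 = 35735$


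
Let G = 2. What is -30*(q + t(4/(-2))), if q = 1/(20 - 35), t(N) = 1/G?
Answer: -13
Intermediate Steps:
t(N) = 1/2
q = -1/15 (q = 1/(-15) = -1/15 ≈ -0.066667)
-30*(q + t(4/(-2))) = -30*(-1/15 + 1/2) = -30*13/30 = -13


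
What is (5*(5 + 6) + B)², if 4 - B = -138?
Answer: 38809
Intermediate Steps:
B = 142 (B = 4 - 1*(-138) = 4 + 138 = 142)
(5*(5 + 6) + B)² = (5*(5 + 6) + 142)² = (5*11 + 142)² = (55 + 142)² = 197² = 38809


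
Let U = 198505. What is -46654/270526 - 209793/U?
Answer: -33007756694/26850381815 ≈ -1.2293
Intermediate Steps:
-46654/270526 - 209793/U = -46654/270526 - 209793/198505 = -46654*1/270526 - 209793*1/198505 = -23327/135263 - 209793/198505 = -33007756694/26850381815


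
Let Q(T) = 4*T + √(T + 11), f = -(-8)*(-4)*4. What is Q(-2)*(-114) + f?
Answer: 442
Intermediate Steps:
f = -128 (f = -2*16*4 = -32*4 = -128)
Q(T) = √(11 + T) + 4*T (Q(T) = 4*T + √(11 + T) = √(11 + T) + 4*T)
Q(-2)*(-114) + f = (√(11 - 2) + 4*(-2))*(-114) - 128 = (√9 - 8)*(-114) - 128 = (3 - 8)*(-114) - 128 = -5*(-114) - 128 = 570 - 128 = 442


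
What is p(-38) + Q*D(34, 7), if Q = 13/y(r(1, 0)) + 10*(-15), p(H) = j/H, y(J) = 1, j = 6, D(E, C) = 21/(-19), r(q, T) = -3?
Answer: 2874/19 ≈ 151.26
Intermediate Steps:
D(E, C) = -21/19 (D(E, C) = 21*(-1/19) = -21/19)
p(H) = 6/H
Q = -137 (Q = 13/1 + 10*(-15) = 13*1 - 150 = 13 - 150 = -137)
p(-38) + Q*D(34, 7) = 6/(-38) - 137*(-21/19) = 6*(-1/38) + 2877/19 = -3/19 + 2877/19 = 2874/19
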